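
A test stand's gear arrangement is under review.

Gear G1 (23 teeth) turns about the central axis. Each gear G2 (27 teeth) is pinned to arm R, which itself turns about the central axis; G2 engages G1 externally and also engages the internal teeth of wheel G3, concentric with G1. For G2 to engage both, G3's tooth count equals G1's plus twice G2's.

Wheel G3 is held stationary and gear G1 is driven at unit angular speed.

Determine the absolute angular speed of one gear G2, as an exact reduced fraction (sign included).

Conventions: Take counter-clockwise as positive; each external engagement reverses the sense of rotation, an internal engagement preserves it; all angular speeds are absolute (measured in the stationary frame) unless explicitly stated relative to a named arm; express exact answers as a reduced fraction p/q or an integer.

-23/54

recognized (axles ride arm R): planetary set, 23/27/77 teeth
ring teeth: 23 + 2·27 = 77
23(ω_sun−ω_arm) = −77(ω_ring−ω_arm),  ω_ring = 0, ω_sun = 1
23(1−ω_arm) = −77(0−ω_arm)  ⇒  100·ω_arm = 23  ⇒  ω_arm = 23/100
sun–planet mesh: 23·(1−23/100) = −27·(ω_p−ω_arm)  ⇒  ω_p−ω_arm = -1771/2700
ω_p = 23/100 − 1771/2700 = -23/54
exact speed ratio = -23/54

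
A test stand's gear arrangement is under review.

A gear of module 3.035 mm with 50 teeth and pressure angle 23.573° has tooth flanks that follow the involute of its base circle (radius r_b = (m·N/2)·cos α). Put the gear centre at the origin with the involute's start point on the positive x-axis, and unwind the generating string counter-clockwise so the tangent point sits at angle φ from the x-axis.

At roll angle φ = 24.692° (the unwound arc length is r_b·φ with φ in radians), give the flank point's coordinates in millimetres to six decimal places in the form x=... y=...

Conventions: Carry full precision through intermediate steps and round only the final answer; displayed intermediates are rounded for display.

recognized (one wheel, involute flank): single-mesh tooth geometry, m = 3.035, N = 50
pitch radius r_p = m·N/2 = 3.035·50/2 = 75.875000
base radius r_b = r_p·cos α = 75.875000·cos 23.573° = 69.543329
roll angle φ = 24.692° = 0.43095670 rad
x = r_b·(cos φ + φ·sin φ) = 75.704483
y = r_b·(sin φ − φ·cos φ) = 1.821158

x=75.704483 y=1.821158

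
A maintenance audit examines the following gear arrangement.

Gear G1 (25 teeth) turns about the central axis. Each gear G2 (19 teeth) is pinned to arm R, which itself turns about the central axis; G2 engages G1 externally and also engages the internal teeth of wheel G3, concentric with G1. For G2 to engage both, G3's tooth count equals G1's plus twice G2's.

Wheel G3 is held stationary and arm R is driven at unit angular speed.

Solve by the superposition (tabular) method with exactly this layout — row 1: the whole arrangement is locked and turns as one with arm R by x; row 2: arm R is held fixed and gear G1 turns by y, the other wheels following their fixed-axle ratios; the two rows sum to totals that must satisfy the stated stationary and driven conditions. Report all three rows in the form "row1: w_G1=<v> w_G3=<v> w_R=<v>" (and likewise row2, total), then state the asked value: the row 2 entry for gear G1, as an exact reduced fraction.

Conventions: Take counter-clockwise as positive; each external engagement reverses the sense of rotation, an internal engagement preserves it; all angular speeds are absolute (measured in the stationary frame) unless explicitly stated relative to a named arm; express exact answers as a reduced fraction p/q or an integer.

planetary set (25T centre, 19T on arm, 63T internal) — Willis relation
row 1: whole set turns with the arm by x
row 2 (arm held, sun turns y): ω_ring = −(25/63)·y, ω_arm = 0
boundary: total ω_ring = x − (25/63)·y = 0 and total ω_arm = x = 1  ⇒  y = 63/25, x = 1
row 2 ring = −(25/63)·63/25 = -1
totals (row 1 + row 2): sun 1 + 63/25 = 88/25, ring 1 + (-1) = 0, arm 1 + 0 = 1
asked cell (row2, sun) = 63/25

row1: w_G1=1 w_G3=1 w_R=1
row2: w_G1=63/25 w_G3=-1 w_R=0
total: w_G1=88/25 w_G3=0 w_R=1
asked value: 63/25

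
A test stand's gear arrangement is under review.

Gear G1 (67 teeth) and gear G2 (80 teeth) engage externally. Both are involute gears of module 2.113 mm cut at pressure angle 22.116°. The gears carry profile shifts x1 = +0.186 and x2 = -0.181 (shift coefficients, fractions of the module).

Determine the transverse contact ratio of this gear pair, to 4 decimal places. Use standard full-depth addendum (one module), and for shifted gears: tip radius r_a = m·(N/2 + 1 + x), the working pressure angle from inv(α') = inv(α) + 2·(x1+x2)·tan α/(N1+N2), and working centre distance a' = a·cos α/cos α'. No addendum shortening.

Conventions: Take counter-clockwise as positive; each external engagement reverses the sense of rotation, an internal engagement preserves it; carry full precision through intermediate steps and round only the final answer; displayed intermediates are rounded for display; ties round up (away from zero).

1.6910

class = single-mesh tooth geometry [involute pair 67T × 80T, m = 2.113]
base radii: r_b1 = 65.577353, r_b2 = 78.301317
tip radii: r_a1 = 73.291518, r_a2 = 86.250547
inv(α') = inv(22.116°) + 2·(+0.186-0.181)·tan α/(67+80) = 0.02041385  ⇒  α' = 22.12559°
a' = a·cos α / cos α' = 155.3055·cos 22.116°/cos 22.12559° = 155.316063
action lengths: √(r_a1²−r_b1²) = 32.730068, √(r_a2²−r_b2²) = 36.167121
base pitch p_b = π·m·cos α = 6.149771
CR = (32.730068 + 36.167121 − 155.316063·sin 22.12559°)/6.149771 = 1.691000
contact ratio ≈ 1.6910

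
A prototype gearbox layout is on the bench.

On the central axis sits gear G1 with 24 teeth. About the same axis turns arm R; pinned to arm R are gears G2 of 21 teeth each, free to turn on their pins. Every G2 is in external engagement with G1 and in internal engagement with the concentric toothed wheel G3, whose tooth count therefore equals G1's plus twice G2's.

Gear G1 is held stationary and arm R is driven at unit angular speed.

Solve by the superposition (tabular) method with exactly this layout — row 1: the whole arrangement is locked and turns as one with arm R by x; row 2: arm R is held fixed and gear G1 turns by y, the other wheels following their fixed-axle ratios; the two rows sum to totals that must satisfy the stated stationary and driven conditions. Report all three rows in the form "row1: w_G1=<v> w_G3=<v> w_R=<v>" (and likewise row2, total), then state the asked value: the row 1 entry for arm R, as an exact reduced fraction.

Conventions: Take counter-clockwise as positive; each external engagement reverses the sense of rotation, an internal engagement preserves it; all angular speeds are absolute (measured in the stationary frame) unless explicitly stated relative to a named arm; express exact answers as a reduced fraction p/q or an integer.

row1: w_G1=1 w_G3=1 w_R=1
row2: w_G1=-1 w_G3=4/11 w_R=0
total: w_G1=0 w_G3=15/11 w_R=1
asked value: 1

recognized (axles ride arm R): planetary set, 24/21/66 teeth
row 1: whole set turns with the arm by x
row 2 — arm fixed, fixed-axis ratios: sun y, ring −(24/66)·y, arm 0
boundary: total ω_sun = x + y = 0 and total ω_arm = x = 1  ⇒  y = -1, x = 1
row 2 ring = −(24/66)·(-1) = 4/11
totals (row 1 + row 2): sun 1 + (-1) = 0, ring 1 + 4/11 = 15/11, arm 1 + 0 = 1
asked cell (row1, arm) = 1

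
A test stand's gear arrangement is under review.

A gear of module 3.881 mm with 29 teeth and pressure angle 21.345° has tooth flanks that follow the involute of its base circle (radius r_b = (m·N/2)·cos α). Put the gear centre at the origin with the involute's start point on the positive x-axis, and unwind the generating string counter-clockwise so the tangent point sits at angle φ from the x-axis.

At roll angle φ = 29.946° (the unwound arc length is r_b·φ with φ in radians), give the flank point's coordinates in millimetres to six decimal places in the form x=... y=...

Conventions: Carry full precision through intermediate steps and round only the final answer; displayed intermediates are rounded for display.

single-mesh involute tooth geometry (29T wheel at module 3.881)
pitch radius r_p = m·N/2 = 3.881·29/2 = 56.274500
base radius r_b = r_p·cos α = 56.274500·cos 21.345° = 52.414387
roll angle φ = 29.946° = 0.52265630 rad
x = r_b·(cos φ + φ·sin φ) = 59.091859
y = r_b·(sin φ − φ·cos φ) = 2.426987

x=59.091859 y=2.426987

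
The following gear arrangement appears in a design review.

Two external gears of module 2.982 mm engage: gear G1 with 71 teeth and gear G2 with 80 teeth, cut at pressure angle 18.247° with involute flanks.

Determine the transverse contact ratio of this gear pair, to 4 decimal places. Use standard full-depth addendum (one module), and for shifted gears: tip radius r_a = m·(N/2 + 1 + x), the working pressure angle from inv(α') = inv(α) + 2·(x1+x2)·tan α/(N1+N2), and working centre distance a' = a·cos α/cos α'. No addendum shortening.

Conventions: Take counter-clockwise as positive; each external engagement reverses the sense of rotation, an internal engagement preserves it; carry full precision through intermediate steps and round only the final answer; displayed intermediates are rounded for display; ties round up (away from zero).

topology: single-mesh involute geometry — m = 2.982, 71T/80T pair
base radii: r_b1 = 100.537835, r_b2 = 113.282067
tip radii: r_a1 = 108.843000, r_a2 = 122.262000
no profile shift: α' = α, a' = a
action lengths: √(r_a1²−r_b1²) = 41.700628, √(r_a2²−r_b2²) = 45.990976
base pitch p_b = π·m·cos α = 8.897153
CR = (41.700628 + 45.990976 − 225.141000·sin 18.24700°)/8.897153 = 1.932842
contact ratio ≈ 1.9328

1.9328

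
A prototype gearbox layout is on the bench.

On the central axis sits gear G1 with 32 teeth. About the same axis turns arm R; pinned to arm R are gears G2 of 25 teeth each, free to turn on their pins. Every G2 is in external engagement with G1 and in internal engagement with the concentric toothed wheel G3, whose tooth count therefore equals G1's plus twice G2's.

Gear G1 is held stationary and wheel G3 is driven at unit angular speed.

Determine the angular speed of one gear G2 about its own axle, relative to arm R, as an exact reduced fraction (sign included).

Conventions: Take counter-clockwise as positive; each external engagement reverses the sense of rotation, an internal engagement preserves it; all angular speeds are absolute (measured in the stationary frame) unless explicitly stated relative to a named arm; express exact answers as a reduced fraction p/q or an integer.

1312/1425

topology: planetary set — G1 32T / G2 25T / G3 82T, arm = carrier (Willis)
ring teeth: 32 + 2·25 = 82
32(ω_sun−ω_arm) = −82(ω_ring−ω_arm),  ω_sun = 0, ω_ring = 1
32(0−ω_arm) = −82(1−ω_arm)  ⇒  114·ω_arm = 82  ⇒  ω_arm = 41/57
sun–planet mesh: 32·(0−41/57) = −25·(ω_p−ω_arm)  ⇒  ω_p−ω_arm = 1312/1425
exact speed ratio = 1312/1425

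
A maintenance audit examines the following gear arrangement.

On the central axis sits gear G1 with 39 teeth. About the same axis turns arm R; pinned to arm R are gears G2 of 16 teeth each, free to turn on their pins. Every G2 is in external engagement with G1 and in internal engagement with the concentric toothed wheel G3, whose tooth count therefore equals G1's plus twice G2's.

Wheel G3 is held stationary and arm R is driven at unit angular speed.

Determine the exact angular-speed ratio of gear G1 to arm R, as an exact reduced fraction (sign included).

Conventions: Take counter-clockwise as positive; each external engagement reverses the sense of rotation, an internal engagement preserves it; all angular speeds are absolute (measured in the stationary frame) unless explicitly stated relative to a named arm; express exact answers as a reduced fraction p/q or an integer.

class = planetary set [G3 = 39+2·16 = 71; Willis about the carrier]
ring teeth: 39 + 2·16 = 71
39(ω_sun−ω_arm) = −71(ω_ring−ω_arm),  ω_ring = 0, ω_arm = 1
ω_sun = 1 − (71/39)(0−1) = 110/39
ω_out/ω_in = 110/39

110/39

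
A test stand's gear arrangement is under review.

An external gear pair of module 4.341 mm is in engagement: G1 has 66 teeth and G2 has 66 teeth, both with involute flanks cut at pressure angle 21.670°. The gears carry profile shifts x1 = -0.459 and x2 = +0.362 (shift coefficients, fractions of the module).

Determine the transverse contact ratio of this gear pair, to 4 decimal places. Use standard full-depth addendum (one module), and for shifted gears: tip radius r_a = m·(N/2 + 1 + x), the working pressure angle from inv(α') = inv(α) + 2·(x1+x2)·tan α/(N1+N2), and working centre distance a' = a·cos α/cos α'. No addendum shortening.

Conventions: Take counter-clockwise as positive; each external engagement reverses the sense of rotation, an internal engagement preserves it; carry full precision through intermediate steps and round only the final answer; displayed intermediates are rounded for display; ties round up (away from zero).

1.7044

single-mesh involute tooth geometry (66T engaging 66T at module 4.341)
base radii: r_b1 = 133.128744, r_b2 = 133.128744
tip radii: r_a1 = 145.601481, r_a2 = 149.165442
inv(α') = inv(21.670°) + 2·(-0.459+0.362)·tan α/(66+66) = 0.01854512  ⇒  α' = 21.45575°
a' = a·cos α / cos α' = 286.5060·cos 21.670°/cos 21.45575° = 286.082935
action lengths: √(r_a1²−r_b1²) = 58.962097, √(r_a2²−r_b2²) = 67.283480
base pitch p_b = π·m·cos α = 12.673827
CR = (58.962097 + 67.283480 − 286.082935·sin 21.45575°)/12.673827 = 1.704413
contact ratio ≈ 1.7044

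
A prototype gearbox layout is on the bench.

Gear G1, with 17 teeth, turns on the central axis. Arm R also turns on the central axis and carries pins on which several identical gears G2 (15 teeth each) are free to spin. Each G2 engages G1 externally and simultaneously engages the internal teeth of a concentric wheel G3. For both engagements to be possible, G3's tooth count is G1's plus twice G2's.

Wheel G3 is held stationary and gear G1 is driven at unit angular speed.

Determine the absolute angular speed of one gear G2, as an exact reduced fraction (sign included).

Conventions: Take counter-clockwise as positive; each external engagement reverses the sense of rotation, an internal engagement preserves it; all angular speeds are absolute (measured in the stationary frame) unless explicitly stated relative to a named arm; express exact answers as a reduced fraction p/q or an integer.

topology: planetary set — G1 17T / G2 15T / G3 47T, arm = carrier (Willis)
ring teeth: 17 + 2·15 = 47
17(ω_sun−ω_arm) = −47(ω_ring−ω_arm),  ω_ring = 0, ω_sun = 1
17(1−ω_arm) = −47(0−ω_arm)  ⇒  64·ω_arm = 17  ⇒  ω_arm = 17/64
sun–planet mesh: 17·(1−17/64) = −15·(ω_p−ω_arm)  ⇒  ω_p−ω_arm = -799/960
ω_p = 17/64 − 799/960 = -17/30
exact speed ratio = -17/30

-17/30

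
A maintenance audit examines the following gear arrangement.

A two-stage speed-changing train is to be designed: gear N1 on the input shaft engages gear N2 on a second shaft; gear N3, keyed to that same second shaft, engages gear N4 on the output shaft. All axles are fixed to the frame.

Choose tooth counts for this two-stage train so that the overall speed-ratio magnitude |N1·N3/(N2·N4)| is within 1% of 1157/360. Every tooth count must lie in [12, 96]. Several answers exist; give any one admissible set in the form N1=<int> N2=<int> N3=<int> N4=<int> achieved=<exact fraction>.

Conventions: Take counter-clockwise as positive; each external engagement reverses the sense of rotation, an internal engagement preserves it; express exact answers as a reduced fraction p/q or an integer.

N1=13 N2=12 N3=89 N4=30 achieved=1157/360

topology: fixed-axis compound train — 2 stages, target 1157/360
target = 1157/360 in lowest terms: an exact hit needs N1·N3 = k·1157 and N2·N4 = k·360 for one integer k, every count in [12, 96]; additionally prefer no 1:1 stage (N1 ≠ N2, N3 ≠ N4)
k = 1: N1·N3 = 1157 = 13·89, N2·N4 = 360 = 12·30
achieved = 13·89/(12·30) = 1157/360; |achieved − target| = 0 ≤ 1157/36000 ✓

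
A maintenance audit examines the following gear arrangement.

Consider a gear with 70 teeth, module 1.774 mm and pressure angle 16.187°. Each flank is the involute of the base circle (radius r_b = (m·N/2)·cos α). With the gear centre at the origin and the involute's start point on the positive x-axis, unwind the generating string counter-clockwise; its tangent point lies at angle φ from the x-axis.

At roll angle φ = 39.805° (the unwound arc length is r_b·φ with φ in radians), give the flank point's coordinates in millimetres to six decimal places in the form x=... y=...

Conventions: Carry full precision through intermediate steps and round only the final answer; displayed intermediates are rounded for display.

x=72.328051 y=6.348489

recognized (one wheel, involute flank): single-mesh tooth geometry, m = 1.774, N = 70
pitch radius r_p = m·N/2 = 1.774·70/2 = 62.090000
base radius r_b = r_p·cos α = 62.090000·cos 16.187° = 59.628564
roll angle φ = 39.805° = 0.69472831 rad
x = r_b·(cos φ + φ·sin φ) = 72.328051
y = r_b·(sin φ − φ·cos φ) = 6.348489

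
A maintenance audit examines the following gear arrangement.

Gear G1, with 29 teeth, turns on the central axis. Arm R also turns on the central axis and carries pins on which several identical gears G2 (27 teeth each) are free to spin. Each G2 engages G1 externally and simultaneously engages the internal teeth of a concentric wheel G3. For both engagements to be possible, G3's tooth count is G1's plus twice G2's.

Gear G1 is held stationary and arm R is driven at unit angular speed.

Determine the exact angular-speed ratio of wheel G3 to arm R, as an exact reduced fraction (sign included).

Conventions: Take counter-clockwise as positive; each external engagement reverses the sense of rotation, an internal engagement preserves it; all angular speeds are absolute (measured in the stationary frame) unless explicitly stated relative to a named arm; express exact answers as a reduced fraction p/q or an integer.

topology: planetary set — G1 29T / G2 27T / G3 83T, arm = carrier (Willis)
ring teeth: 29 + 2·27 = 83
29(ω_sun−ω_arm) = −83(ω_ring−ω_arm),  ω_sun = 0, ω_arm = 1
ω_ring = 1 − (29/83)(0−1) = 112/83
ω_out/ω_in = 112/83

112/83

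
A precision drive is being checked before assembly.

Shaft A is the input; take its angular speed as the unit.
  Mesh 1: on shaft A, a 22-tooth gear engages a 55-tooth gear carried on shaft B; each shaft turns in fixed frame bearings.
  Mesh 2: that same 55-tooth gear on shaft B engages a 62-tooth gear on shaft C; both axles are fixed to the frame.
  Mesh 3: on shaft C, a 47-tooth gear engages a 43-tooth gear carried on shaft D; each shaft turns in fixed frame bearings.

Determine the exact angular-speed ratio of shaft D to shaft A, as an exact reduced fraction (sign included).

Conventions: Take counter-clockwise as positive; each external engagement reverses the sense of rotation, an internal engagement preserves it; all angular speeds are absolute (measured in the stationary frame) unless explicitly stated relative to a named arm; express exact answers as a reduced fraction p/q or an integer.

class = fixed-axis compound train [3 meshes; 3 ratios multiply, 3 sense flips]
mesh 1 [22T→55T]: running ratio 2/5, sense −
mesh 2 [55T→62T]: running ratio 11/31, sense +
mesh 3 [47T→43T]: running ratio 517/1333, sense −
ω_out/ω_in = -517/1333

-517/1333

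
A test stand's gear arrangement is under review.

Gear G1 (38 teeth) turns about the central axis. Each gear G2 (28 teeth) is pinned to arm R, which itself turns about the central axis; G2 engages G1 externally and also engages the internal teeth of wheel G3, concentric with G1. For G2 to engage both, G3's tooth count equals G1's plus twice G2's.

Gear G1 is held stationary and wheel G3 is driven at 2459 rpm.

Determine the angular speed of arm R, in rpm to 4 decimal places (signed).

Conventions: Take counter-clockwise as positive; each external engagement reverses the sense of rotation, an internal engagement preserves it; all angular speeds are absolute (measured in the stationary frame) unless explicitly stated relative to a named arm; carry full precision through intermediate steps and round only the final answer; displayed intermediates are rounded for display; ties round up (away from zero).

+1751.1061 rpm

recognized (axles ride arm R): planetary set, 38/28/94 teeth
normalise by the input: solve with ω_ring = 1, then scale by 2459 rpm
ring teeth: 38 + 2·28 = 94
38(ω_sun−ω_arm) = −94(ω_ring−ω_arm),  ω_sun = 0, ω_ring = 1
38(0−ω_arm) = −94(1−ω_arm)  ⇒  132·ω_arm = 94  ⇒  ω_arm = 47/66
scale: ω_arm = 47/66 × 2459 rpm = +1751.1061 rpm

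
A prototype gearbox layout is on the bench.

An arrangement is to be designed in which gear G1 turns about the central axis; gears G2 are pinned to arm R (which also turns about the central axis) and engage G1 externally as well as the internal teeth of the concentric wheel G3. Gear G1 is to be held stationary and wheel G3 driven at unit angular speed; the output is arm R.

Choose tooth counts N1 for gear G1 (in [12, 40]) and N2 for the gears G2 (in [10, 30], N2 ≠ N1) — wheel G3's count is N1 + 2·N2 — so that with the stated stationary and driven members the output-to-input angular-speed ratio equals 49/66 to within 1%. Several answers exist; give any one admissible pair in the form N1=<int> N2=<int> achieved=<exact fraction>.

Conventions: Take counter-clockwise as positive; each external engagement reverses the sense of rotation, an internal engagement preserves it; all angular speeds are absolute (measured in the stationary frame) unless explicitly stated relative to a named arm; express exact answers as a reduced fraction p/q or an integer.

topology: planetary set — design target 49/66, arm = carrier (Willis)
Willis with ω_sun = 0: ω_arm/ω_ring = N3/(N1+N3); set equal to 49/66  ⇒  N3/N1 = (49/66)/(1 − 49/66) = 49/17
N3 = N1 + 2·N2  ⇒  N2/N1 = (N3/N1 − 1)/2 = (49/17 − 1)/2 = 16/17
smallest multiple with N1 ≥ 12 and N2 ≥ 10: k = 1  ⇒  N1 = 1·17 = 17, N2 = 1·16 = 16 (N1 ≤ 40, N2 ≤ 30, N2 ≠ N1 ✓), N3 = 17 + 2·16 = 49
check: N3/(N1+N3) with N1 = 17, N3 = 49 gives 49/66; |achieved − target| = 0 ≤ 49/6600 ✓

N1=17 N2=16 achieved=49/66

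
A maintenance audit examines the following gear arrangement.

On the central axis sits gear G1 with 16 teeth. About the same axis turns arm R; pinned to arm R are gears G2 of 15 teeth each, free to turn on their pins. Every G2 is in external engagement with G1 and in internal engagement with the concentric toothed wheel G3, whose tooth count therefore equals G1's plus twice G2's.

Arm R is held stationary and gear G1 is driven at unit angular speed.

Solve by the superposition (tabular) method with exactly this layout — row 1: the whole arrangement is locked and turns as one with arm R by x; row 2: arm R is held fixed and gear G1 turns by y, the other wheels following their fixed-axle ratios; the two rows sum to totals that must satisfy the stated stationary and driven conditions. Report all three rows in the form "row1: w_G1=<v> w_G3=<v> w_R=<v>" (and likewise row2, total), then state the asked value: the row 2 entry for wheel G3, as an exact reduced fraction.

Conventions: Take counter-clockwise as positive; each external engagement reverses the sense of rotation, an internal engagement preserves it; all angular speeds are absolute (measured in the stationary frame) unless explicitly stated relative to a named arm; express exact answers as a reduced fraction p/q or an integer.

row1: w_G1=0 w_G3=0 w_R=0
row2: w_G1=1 w_G3=-8/23 w_R=0
total: w_G1=1 w_G3=-8/23 w_R=0
asked value: -8/23

class = planetary set [G3 = 16+2·15 = 46; Willis about the carrier]
row 1 (train locked, turned with arm): all members turn x
row 2: sun turns y, ring = −(16/46)·y, arm 0
boundary: total ω_arm = x = 0 and total ω_sun = x + y = 1  ⇒  y = 1, x = 0
row 2 ring = −(16/46)·1 = -8/23
totals (row 1 + row 2): sun 0 + 1 = 1, ring 0 + (-8/23) = -8/23, arm 0 + 0 = 0
asked cell (row2, ring) = -8/23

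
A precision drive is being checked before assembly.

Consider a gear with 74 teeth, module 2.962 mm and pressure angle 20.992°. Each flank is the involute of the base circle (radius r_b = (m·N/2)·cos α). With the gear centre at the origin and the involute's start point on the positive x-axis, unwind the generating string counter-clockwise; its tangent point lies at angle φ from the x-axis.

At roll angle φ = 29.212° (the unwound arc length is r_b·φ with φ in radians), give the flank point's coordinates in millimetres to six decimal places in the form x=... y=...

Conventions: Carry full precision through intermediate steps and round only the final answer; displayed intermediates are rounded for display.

x=114.767169 y=4.403775

single-mesh involute tooth geometry (74T wheel at module 2.962)
pitch radius r_p = m·N/2 = 2.962·74/2 = 109.594000
base radius r_b = r_p·cos α = 109.594000·cos 20.992° = 102.320296
roll angle φ = 29.212° = 0.50984558 rad
x = r_b·(cos φ + φ·sin φ) = 114.767169
y = r_b·(sin φ − φ·cos φ) = 4.403775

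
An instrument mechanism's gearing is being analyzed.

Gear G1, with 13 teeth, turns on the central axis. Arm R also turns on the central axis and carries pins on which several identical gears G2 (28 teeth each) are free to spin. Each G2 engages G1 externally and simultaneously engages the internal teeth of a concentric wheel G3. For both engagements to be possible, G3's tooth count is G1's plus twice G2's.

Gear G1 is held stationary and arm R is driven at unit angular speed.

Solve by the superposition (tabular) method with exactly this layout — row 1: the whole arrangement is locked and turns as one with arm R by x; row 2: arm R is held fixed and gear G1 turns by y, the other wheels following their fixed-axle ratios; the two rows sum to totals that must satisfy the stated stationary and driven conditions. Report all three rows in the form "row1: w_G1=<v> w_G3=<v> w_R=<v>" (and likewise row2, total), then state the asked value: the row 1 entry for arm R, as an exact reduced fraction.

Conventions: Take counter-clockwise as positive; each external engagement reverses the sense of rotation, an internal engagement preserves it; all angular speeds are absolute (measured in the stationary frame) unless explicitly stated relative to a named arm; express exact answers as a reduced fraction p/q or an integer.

row1: w_G1=1 w_G3=1 w_R=1
row2: w_G1=-1 w_G3=13/69 w_R=0
total: w_G1=0 w_G3=82/69 w_R=1
asked value: 1

recognized (axles ride arm R): planetary set, 13/28/69 teeth
row 1: whole set turns with the arm by x
row 2: sun turns y, ring = −(13/69)·y, arm 0
boundary: total ω_sun = x + y = 0 and total ω_arm = x = 1  ⇒  y = -1, x = 1
row 2 ring = −(13/69)·(-1) = 13/69
totals (row 1 + row 2): sun 1 + (-1) = 0, ring 1 + 13/69 = 82/69, arm 1 + 0 = 1
asked cell (row1, arm) = 1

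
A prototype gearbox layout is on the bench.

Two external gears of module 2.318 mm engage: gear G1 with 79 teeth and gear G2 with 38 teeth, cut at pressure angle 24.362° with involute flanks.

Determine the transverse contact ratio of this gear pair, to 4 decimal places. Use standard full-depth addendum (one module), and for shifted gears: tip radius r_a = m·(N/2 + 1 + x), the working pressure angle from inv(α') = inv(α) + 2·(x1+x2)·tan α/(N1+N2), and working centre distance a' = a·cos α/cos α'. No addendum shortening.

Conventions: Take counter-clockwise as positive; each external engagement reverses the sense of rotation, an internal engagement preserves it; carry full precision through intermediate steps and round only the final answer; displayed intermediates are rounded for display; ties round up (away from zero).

single-mesh involute tooth geometry (79T engaging 38T at module 2.318)
base radii: r_b1 = 83.408174, r_b2 = 40.120388
tip radii: r_a1 = 93.879000, r_a2 = 46.360000
no profile shift: α' = α, a' = a
action lengths: √(r_a1²−r_b1²) = 43.085300, √(r_a2²−r_b2²) = 23.229380
base pitch p_b = π·m·cos α = 6.633785
CR = (43.085300 + 23.229380 − 135.603000·sin 24.36200°)/6.633785 = 1.564476
contact ratio ≈ 1.5645

1.5645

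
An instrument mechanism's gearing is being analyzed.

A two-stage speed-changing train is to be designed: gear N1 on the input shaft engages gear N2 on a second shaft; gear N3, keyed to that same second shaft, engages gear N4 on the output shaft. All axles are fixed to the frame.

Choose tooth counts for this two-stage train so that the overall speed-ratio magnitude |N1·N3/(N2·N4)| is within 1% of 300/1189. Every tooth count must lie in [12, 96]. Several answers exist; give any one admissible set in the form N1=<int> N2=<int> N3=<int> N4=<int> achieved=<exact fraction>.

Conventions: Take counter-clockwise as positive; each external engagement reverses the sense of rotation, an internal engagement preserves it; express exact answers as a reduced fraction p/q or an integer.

N1=12 N2=29 N3=25 N4=41 achieved=300/1189

design class (target 300/1189): fixed-axis compound train
target = 300/1189 in lowest terms: an exact hit needs N1·N3 = k·300 and N2·N4 = k·1189 for one integer k, every count in [12, 96]; additionally prefer no 1:1 stage (N1 ≠ N2, N3 ≠ N4)
k = 1: N1·N3 = 300 = 12·25, N2·N4 = 1189 = 29·41
achieved = 12·25/(29·41) = 300/1189; |achieved − target| = 0 ≤ 3/1189 ✓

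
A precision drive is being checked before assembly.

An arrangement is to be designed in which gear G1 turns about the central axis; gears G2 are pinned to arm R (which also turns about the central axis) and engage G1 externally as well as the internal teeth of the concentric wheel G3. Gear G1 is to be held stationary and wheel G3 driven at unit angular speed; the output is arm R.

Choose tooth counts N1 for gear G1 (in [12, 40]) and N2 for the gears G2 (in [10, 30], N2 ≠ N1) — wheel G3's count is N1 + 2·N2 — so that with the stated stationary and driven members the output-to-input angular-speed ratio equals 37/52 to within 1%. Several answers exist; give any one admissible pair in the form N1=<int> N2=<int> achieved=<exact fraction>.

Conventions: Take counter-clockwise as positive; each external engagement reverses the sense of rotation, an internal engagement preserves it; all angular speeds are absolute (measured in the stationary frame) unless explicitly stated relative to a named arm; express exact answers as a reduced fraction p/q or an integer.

N1=15 N2=11 achieved=37/52

topology: planetary set — design target 37/52, arm = carrier (Willis)
Willis with ω_sun = 0: ω_arm/ω_ring = N3/(N1+N3); set equal to 37/52  ⇒  N3/N1 = (37/52)/(1 − 37/52) = 37/15
N3 = N1 + 2·N2  ⇒  N2/N1 = (N3/N1 − 1)/2 = (37/15 − 1)/2 = 11/15
smallest multiple with N1 ≥ 12 and N2 ≥ 10: k = 1  ⇒  N1 = 1·15 = 15, N2 = 1·11 = 11 (N1 ≤ 40, N2 ≤ 30, N2 ≠ N1 ✓), N3 = 15 + 2·11 = 37
check: N3/(N1+N3) with N1 = 15, N3 = 37 gives 37/52; |achieved − target| = 0 ≤ 37/5200 ✓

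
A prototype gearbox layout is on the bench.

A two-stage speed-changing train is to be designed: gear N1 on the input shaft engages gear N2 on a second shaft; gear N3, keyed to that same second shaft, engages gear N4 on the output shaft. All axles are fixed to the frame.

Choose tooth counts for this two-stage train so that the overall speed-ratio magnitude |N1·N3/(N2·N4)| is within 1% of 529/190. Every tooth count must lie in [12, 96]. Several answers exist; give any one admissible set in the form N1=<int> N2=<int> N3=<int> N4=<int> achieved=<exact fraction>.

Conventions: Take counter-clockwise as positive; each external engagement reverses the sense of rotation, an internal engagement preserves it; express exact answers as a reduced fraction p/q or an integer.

N1=23 N2=19 N3=46 N4=20 achieved=529/190

class = fixed-axis compound train [2-stage, 529/190 wanted]
target = 529/190 in lowest terms: an exact hit needs N1·N3 = k·529 and N2·N4 = k·190 for one integer k, every count in [12, 96]; additionally prefer no 1:1 stage (N1 ≠ N2, N3 ≠ N4)
k = 1: no 1:1-free in-range split of k·529 and k·190 into factor pairs; take k = 2
k = 2: N1·N3 = 1058 = 23·46, N2·N4 = 380 = 19·20
achieved = 23·46/(19·20) = 529/190; |achieved − target| = 0 ≤ 529/19000 ✓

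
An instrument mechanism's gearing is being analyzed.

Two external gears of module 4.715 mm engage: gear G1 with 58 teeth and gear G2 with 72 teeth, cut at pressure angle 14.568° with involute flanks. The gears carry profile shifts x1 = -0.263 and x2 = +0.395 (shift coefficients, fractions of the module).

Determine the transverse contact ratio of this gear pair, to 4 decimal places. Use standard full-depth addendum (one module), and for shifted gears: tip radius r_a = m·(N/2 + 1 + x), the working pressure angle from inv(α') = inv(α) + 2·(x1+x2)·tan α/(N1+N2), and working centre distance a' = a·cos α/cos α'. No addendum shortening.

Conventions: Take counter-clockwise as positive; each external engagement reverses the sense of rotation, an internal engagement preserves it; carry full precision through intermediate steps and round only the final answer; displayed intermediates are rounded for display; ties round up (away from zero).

2.1518

recognized (one external pair, fixed centres): single-mesh tooth geometry, m = 4.715, N1 = 58, N2 = 72
base radii: r_b1 = 132.338943, r_b2 = 164.282825
tip radii: r_a1 = 140.209955, r_a2 = 176.317425
inv(α') = inv(14.568°) + 2·(-0.263+0.395)·tan α/(58+72) = 0.00615238  ⇒  α' = 15.00205°
a' = a·cos α / cos α' = 306.4750·cos 14.568°/cos 15.00205° = 307.088397
action lengths: √(r_a1²−r_b1²) = 46.316690, √(r_a2²−r_b2²) = 64.023337
base pitch p_b = π·m·cos α = 14.336381
CR = (46.316690 + 64.023337 − 307.088397·sin 15.00205°)/14.336381 = 2.151804
contact ratio ≈ 2.1518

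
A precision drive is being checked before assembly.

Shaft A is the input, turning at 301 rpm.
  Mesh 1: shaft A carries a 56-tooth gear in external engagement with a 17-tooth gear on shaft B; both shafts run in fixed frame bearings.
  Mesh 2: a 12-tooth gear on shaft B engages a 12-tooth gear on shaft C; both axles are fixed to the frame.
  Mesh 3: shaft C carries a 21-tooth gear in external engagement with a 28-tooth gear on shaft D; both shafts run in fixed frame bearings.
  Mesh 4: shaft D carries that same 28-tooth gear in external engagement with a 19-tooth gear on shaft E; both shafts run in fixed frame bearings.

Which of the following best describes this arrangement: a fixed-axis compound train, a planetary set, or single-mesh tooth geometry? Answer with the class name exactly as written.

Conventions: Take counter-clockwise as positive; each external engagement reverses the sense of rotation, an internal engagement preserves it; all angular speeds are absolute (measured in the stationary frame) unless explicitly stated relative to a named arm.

fixed-axis compound train

4-mesh fixed-axis compound train (all bearings frame-fixed)
classification: fixed-axis compound train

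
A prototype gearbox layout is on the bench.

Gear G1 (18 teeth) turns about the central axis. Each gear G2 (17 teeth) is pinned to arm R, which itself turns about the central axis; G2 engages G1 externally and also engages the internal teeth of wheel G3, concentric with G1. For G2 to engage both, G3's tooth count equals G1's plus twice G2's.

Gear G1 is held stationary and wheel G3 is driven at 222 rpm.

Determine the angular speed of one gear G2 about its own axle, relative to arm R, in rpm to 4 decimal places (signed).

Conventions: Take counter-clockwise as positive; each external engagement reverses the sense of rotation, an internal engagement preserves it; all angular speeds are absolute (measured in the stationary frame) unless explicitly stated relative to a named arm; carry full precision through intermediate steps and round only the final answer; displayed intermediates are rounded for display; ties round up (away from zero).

class = planetary set [G3 = 18+2·17 = 52; Willis about the carrier]
normalise by the input: solve with ω_ring = 1, then scale by 222 rpm
ring teeth: 18 + 2·17 = 52
18(ω_sun−ω_arm) = −52(ω_ring−ω_arm),  ω_sun = 0, ω_ring = 1
18(0−ω_arm) = −52(1−ω_arm)  ⇒  70·ω_arm = 52  ⇒  ω_arm = 26/35
sun–planet mesh: 18·(0−26/35) = −17·(ω_p−ω_arm)  ⇒  ω_p−ω_arm = 468/595
scale: ω_p−ω_arm = 468/595 × 222 rpm = +174.6151 rpm

+174.6151 rpm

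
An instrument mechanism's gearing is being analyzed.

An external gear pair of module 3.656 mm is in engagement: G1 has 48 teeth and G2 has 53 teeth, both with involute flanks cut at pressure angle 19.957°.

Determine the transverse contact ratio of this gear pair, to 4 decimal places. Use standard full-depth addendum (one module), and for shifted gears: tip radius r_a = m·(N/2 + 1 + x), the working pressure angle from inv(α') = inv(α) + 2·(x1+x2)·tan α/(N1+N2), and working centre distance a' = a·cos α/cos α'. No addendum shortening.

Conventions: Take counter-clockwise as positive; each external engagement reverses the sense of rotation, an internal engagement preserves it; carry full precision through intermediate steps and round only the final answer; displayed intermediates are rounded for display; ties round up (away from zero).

single-mesh involute tooth geometry (48T engaging 53T at module 3.656)
base radii: r_b1 = 82.474889, r_b2 = 91.066023
tip radii: r_a1 = 91.400000, r_a2 = 100.540000
no profile shift: α' = α, a' = a
action lengths: √(r_a1²−r_b1²) = 39.393562, √(r_a2²−r_b2²) = 42.605998
base pitch p_b = π·m·cos α = 10.795938
CR = (39.393562 + 42.605998 − 184.628000·sin 19.95700°)/10.795938 = 1.758373
contact ratio ≈ 1.7584

1.7584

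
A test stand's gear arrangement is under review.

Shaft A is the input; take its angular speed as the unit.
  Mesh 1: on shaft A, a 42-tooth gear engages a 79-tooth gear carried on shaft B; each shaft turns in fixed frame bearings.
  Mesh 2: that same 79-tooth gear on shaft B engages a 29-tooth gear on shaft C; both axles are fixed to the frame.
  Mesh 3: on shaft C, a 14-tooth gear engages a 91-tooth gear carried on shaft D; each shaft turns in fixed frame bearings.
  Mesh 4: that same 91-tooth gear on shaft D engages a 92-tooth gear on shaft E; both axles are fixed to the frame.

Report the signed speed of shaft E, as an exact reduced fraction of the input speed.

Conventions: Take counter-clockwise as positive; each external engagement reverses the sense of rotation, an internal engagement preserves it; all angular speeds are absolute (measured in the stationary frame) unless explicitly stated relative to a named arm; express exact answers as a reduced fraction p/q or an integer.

4-mesh fixed-axis compound train (all bearings frame-fixed)
mesh 1 [42T→79T]: |ω|/ω_in = 1×42/79 = 42/79, sense flips to −
mesh 2 [79T→29T]: |ω|/ω_in = (42/79)×79/29 = 42/29, sense flips to +
mesh 3 [14T→91T]: |ω|/ω_in = (42/29)×14/91 = 84/377, sense flips to −
mesh 4 [91T→92T]: |ω|/ω_in = (84/377)×91/92 = 147/667, sense flips to +
signed output speed (× input speed) = 147/667

147/667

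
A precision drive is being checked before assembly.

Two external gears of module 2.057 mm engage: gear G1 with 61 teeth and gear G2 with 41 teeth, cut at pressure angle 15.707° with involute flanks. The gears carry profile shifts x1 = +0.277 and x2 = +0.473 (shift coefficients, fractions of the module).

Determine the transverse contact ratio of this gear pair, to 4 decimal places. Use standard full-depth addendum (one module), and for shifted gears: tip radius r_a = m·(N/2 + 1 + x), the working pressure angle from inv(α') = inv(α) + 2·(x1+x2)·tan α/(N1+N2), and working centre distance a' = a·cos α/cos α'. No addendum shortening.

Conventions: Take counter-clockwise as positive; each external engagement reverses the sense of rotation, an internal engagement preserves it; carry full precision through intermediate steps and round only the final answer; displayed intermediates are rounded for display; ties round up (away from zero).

1.8624

recognized (one external pair, fixed centres): single-mesh tooth geometry, m = 2.057, N1 = 61, N2 = 41
base radii: r_b1 = 60.395762, r_b2 = 40.593873
tip radii: r_a1 = 65.365289, r_a2 = 45.198461
inv(α') = inv(15.707°) + 2·(+0.277+0.473)·tan α/(61+41) = 0.01121586  ⇒  α' = 18.24362°
a' = a·cos α / cos α' = 104.9070·cos 15.707°/cos 18.24362° = 106.334655
action lengths: √(r_a1²−r_b1²) = 24.999460, √(r_a2²−r_b2²) = 19.875573
base pitch p_b = π·m·cos α = 6.220947
CR = (24.999460 + 19.875573 − 106.334655·sin 18.24362°)/6.220947 = 1.862434
contact ratio ≈ 1.8624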